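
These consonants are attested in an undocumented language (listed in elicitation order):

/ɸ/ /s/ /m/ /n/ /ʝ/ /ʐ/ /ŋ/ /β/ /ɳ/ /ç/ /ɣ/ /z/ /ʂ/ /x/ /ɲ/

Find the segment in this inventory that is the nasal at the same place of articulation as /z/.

/z/ is a voiced alveolar fricative.
The nasal at the same place is an alveolar nasal — in this inventory, /n/.

/n/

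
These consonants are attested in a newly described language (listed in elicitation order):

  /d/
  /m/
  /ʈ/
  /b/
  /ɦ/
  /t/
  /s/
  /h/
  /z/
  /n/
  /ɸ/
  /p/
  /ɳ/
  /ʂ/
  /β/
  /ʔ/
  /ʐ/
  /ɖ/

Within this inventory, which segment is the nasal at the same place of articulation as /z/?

/n/

/z/ is a voiced alveolar fricative.
The nasal at the same place is an alveolar nasal — in this inventory, /n/.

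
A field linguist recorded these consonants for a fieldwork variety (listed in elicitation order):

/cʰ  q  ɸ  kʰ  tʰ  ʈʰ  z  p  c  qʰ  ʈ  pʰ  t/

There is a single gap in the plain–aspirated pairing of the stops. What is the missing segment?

/k/

place of articulation  plain     aspirated
bilabial          p         pʰ      
alveolar          t         tʰ      
retroflex         ʈ         ʈʰ      
palatal           c         cʰ      
velar             —         kʰ      
uvular            q         qʰ      
The velar row has no plain member, so the gap is the plain velar stop /k/.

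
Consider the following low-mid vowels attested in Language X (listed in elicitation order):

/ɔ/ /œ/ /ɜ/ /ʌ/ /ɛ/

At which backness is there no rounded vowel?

backness          unrounded  rounded 
front             ɛ         œ       
central           ɜ         —       
back              ʌ         ɔ       
Every backness has a rounded member except central, where /ɞ/ would be expected.

central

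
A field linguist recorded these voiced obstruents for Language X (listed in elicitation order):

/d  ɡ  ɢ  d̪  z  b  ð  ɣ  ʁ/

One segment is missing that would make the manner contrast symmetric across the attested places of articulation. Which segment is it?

/β/

Stop: /b/ (bilabial), /d̪/ (dental), /d/ (alveolar), /ɡ/ (velar), /ɢ/ (uvular).
Fricative: /ð/ (dental), /z/ (alveolar), /ɣ/ (velar), /ʁ/ (uvular).
The bilabial row has no fricative member, so the gap is the bilabial fricative /β/.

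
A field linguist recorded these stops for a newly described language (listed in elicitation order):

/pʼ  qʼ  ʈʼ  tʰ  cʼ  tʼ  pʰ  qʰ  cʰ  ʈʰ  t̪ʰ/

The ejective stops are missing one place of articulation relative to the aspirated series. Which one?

dental

bilabial: aspirated /pʰ/, ejective /pʼ/.
dental: aspirated /t̪ʰ/, ejective —.
alveolar: aspirated /tʰ/, ejective /tʼ/.
retroflex: aspirated /ʈʰ/, ejective /ʈʼ/.
palatal: aspirated /cʰ/, ejective /cʼ/.
uvular: aspirated /qʰ/, ejective /qʼ/.
Every place of articulation has an ejective member except dental, where /t̪ʼ/ would be expected.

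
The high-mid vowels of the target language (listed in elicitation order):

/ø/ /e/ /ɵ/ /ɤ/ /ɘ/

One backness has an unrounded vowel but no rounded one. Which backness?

Unrounded: /e/ (front), /ɘ/ (central), /ɤ/ (back).
Rounded: /ø/ (front), /ɵ/ (central).
Every backness has a rounded member except back, where /o/ would be expected.

back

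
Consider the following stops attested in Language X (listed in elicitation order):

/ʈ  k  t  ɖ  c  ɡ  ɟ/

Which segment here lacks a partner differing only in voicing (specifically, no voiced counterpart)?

Retroflex: /ʈ/ ~ /ɖ/
Palatal: /c/ ~ /ɟ/
Velar: /k/ ~ /ɡ/
Alveolar: only /t/ (voiceless); no voiced partner.
So /t/ is the unpaired segment.

/t/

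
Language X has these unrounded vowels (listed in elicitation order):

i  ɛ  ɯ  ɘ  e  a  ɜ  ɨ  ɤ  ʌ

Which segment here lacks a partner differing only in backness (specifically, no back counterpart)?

High: /i/ ~ /ɨ/ ~ /ɯ/
High-mid: /e/ ~ /ɘ/ ~ /ɤ/
Low-mid: /ɛ/ ~ /ɜ/ ~ /ʌ/
Low: only /a/ (front); no back partner.
So /a/ is the unpaired segment.

/a/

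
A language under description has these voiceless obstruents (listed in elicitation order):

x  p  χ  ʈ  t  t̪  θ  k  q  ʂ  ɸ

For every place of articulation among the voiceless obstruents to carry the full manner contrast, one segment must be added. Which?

bilabial: stop /p/, fricative /ɸ/.
dental: stop /t̪/, fricative /θ/.
alveolar: stop /t/, fricative —.
retroflex: stop /ʈ/, fricative /ʂ/.
velar: stop /k/, fricative /x/.
uvular: stop /q/, fricative /χ/.
The alveolar row has no fricative member, so the gap is the alveolar fricative /s/.

/s/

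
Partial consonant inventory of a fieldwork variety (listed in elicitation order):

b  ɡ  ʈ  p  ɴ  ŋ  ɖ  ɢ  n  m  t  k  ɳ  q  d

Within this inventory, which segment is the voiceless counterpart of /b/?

/p/

/b/ is a voiced bilabial stop.
The voiceless counterpart is a voiceless bilabial stop — in this inventory, /p/.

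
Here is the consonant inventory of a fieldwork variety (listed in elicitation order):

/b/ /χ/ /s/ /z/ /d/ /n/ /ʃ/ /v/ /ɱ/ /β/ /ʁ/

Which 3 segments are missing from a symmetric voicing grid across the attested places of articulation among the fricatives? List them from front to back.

Voiceless: /s/ (alveolar), /ʃ/ (postalveolar), /χ/ (uvular).
Voiced: /β/ (bilabial), /v/ (labiodental), /z/ (alveolar), /ʁ/ (uvular).
Gaps, from front to back: bilabial lacks voiceless (/ɸ/); labiodental lacks voiceless (/f/); postalveolar lacks voiced (/ʒ/).

/ɸ/, /f/, /ʒ/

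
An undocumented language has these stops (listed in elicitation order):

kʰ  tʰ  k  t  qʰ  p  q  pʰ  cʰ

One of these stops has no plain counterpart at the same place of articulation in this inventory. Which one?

Bilabial: /p/ ~ /pʰ/
Alveolar: /t/ ~ /tʰ/
Velar: /k/ ~ /kʰ/
Uvular: /q/ ~ /qʰ/
Palatal: only /cʰ/ (aspirated); no plain partner.
So /cʰ/ is the unpaired segment.

/cʰ/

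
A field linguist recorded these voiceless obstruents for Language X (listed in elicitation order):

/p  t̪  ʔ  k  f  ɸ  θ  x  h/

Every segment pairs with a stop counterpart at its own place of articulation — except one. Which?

Bilabial: /p/ ~ /ɸ/
Dental: /t̪/ ~ /θ/
Velar: /k/ ~ /x/
Glottal: /ʔ/ ~ /h/
Labiodental: only /f/ (fricative); no stop partner.
So /f/ is the unpaired segment.

/f/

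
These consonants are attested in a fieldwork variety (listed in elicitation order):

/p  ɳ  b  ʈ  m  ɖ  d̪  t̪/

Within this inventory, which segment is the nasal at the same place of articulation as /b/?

/b/ is a voiced bilabial stop.
The nasal at the same place is a bilabial nasal — in this inventory, /m/.

/m/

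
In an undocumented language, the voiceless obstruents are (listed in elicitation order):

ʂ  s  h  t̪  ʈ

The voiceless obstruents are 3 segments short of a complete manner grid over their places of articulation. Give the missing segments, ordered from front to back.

/θ/, /t/, /ʔ/

Stop: /t̪/ (dental), /ʈ/ (retroflex).
Fricative: /s/ (alveolar), /ʂ/ (retroflex), /h/ (glottal).
Gaps, from front to back: dental lacks fricative (/θ/); alveolar lacks stop (/t/); glottal lacks stop (/ʔ/).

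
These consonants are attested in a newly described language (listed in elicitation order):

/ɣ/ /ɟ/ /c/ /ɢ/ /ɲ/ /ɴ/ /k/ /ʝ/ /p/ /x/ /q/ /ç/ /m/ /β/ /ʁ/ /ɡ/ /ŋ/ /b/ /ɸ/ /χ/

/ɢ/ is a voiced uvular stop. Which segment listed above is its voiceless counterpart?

The voiceless counterpart is a voiceless uvular stop — in this inventory, /q/.

/q/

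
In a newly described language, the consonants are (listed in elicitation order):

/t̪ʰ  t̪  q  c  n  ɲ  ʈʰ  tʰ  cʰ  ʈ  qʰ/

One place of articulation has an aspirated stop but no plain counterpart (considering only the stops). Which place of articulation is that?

Plain: /t̪/ (dental), /ʈ/ (retroflex), /c/ (palatal), /q/ (uvular).
Aspirated: /t̪ʰ/ (dental), /tʰ/ (alveolar), /ʈʰ/ (retroflex), /cʰ/ (palatal), /qʰ/ (uvular).
Every place of articulation has a plain member except alveolar, where /t/ would be expected.

alveolar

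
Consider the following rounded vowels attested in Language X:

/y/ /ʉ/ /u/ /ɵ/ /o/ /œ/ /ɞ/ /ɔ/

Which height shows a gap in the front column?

high-mid

Front: /y/ (high), /œ/ (low-mid).
Central: /ʉ/ (high), /ɵ/ (high-mid), /ɞ/ (low-mid).
Back: /u/ (high), /o/ (high-mid), /ɔ/ (low-mid).
Every height has a front member except high-mid, where /ø/ would be expected.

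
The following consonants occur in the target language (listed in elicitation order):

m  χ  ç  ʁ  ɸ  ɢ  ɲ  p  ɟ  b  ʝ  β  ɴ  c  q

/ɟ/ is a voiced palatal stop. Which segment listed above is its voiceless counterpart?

/c/

The voiceless counterpart is a voiceless palatal stop — in this inventory, /c/.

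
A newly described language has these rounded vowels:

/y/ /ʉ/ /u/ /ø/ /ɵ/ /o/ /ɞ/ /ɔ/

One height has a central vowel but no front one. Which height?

high: front /y/, central /ʉ/, back /u/.
high-mid: front /ø/, central /ɵ/, back /o/.
low-mid: front —, central /ɞ/, back /ɔ/.
Every height has a front member except low-mid, where /œ/ would be expected.

low-mid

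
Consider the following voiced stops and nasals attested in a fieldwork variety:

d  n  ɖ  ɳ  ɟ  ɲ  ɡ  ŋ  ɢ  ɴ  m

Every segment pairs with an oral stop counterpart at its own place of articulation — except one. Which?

Alveolar: /d/ ~ /n/
Retroflex: /ɖ/ ~ /ɳ/
Palatal: /ɟ/ ~ /ɲ/
Velar: /ɡ/ ~ /ŋ/
Uvular: /ɢ/ ~ /ɴ/
Bilabial: only /m/ (nasal); no oral stop partner.
So /m/ is the unpaired segment.

/m/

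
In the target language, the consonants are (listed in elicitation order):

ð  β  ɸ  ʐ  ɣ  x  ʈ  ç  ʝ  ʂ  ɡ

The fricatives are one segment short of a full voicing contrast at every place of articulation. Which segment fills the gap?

/θ/

Voiceless: /ɸ/ (bilabial), /ʂ/ (retroflex), /ç/ (palatal), /x/ (velar).
Voiced: /β/ (bilabial), /ð/ (dental), /ʐ/ (retroflex), /ʝ/ (palatal), /ɣ/ (velar).
The dental row has no voiceless member, so the gap is the voiceless dental fricative /θ/.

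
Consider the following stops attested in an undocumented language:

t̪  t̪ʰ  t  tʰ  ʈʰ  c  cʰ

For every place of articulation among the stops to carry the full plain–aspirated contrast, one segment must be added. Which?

Plain: /t̪/ (dental), /t/ (alveolar), /c/ (palatal).
Aspirated: /t̪ʰ/ (dental), /tʰ/ (alveolar), /ʈʰ/ (retroflex), /cʰ/ (palatal).
The retroflex row has no plain member, so the gap is the plain retroflex stop /ʈ/.

/ʈ/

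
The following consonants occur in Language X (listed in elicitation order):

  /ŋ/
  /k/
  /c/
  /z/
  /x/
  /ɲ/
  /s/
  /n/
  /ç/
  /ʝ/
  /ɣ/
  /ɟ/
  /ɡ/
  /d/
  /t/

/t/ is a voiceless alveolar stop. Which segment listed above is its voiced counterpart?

/d/

The voiced counterpart is a voiced alveolar stop — in this inventory, /d/.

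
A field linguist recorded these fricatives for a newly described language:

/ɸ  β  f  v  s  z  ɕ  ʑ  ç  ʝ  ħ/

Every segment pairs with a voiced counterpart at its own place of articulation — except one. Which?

Bilabial: /ɸ/ ~ /β/
Labiodental: /f/ ~ /v/
Alveolar: /s/ ~ /z/
Alveolo-palatal: /ɕ/ ~ /ʑ/
Palatal: /ç/ ~ /ʝ/
Pharyngeal: only /ħ/ (voiceless); no voiced partner.
So /ħ/ is the unpaired segment.

/ħ/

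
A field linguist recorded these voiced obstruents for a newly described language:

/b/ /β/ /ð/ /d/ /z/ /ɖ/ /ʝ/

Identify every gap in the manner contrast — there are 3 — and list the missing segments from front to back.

place of articulation  stop      fricative
bilabial          b         β       
dental            —         ð       
alveolar          d         z       
retroflex         ɖ         —       
palatal           —         ʝ       
Gaps, from front to back: dental lacks stop (/d̪/); retroflex lacks fricative (/ʐ/); palatal lacks stop (/ɟ/).

/d̪/, /ʐ/, /ɟ/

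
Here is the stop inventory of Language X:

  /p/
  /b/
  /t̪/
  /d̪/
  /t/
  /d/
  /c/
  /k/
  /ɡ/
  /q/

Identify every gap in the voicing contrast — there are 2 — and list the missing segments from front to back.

/ɟ/, /ɢ/

bilabial: voiceless /p/, voiced /b/.
dental: voiceless /t̪/, voiced /d̪/.
alveolar: voiceless /t/, voiced /d/.
palatal: voiceless /c/, voiced —.
velar: voiceless /k/, voiced /ɡ/.
uvular: voiceless /q/, voiced —.
Gaps, from front to back: palatal lacks voiced (/ɟ/); uvular lacks voiced (/ɢ/).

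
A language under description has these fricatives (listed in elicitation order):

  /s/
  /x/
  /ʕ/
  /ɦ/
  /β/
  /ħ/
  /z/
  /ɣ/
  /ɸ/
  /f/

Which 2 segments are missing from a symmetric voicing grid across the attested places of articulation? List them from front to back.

/v/, /h/

bilabial: voiceless /ɸ/, voiced /β/.
labiodental: voiceless /f/, voiced —.
alveolar: voiceless /s/, voiced /z/.
velar: voiceless /x/, voiced /ɣ/.
pharyngeal: voiceless /ħ/, voiced /ʕ/.
glottal: voiceless —, voiced /ɦ/.
Gaps, from front to back: labiodental lacks voiced (/v/); glottal lacks voiceless (/h/).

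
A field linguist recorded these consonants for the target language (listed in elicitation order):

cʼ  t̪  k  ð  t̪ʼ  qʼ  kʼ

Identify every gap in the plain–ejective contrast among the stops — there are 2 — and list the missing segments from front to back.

place of articulation  plain     ejective
dental            t̪        t̪ʼ     
palatal           —         cʼ      
velar             k         kʼ      
uvular            —         qʼ      
Gaps, from front to back: palatal lacks plain (/c/); uvular lacks plain (/q/).

/c/, /q/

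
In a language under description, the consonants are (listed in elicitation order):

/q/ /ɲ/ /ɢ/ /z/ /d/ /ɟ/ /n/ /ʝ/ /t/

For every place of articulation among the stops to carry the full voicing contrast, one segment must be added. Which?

alveolar: voiceless /t/, voiced /d/.
palatal: voiceless —, voiced /ɟ/.
uvular: voiceless /q/, voiced /ɢ/.
The palatal row has no voiceless member, so the gap is the voiceless palatal stop /c/.

/c/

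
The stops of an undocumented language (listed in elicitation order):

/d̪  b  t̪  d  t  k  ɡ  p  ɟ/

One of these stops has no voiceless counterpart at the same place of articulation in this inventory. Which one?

/ɟ/

Bilabial: /p/ ~ /b/
Dental: /t̪/ ~ /d̪/
Alveolar: /t/ ~ /d/
Velar: /k/ ~ /ɡ/
Palatal: only /ɟ/ (voiced); no voiceless partner.
So /ɟ/ is the unpaired segment.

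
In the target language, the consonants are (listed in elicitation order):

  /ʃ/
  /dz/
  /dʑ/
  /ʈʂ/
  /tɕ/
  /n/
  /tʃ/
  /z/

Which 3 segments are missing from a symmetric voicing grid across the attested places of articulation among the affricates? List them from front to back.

Voiceless: /tʃ/ (postalveolar), /ʈʂ/ (retroflex), /tɕ/ (alveolo-palatal).
Voiced: /dz/ (alveolar), /dʑ/ (alveolo-palatal).
Gaps, from front to back: alveolar lacks voiceless (/ts/); postalveolar lacks voiced (/dʒ/); retroflex lacks voiced (/ɖʐ/).

/ts/, /dʒ/, /ɖʐ/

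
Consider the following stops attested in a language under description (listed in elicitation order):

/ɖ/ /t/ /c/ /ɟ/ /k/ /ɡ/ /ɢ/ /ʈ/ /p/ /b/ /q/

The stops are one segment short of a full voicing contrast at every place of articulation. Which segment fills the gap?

/d/

bilabial: voiceless /p/, voiced /b/.
alveolar: voiceless /t/, voiced —.
retroflex: voiceless /ʈ/, voiced /ɖ/.
palatal: voiceless /c/, voiced /ɟ/.
velar: voiceless /k/, voiced /ɡ/.
uvular: voiceless /q/, voiced /ɢ/.
The alveolar row has no voiced member, so the gap is the voiced alveolar stop /d/.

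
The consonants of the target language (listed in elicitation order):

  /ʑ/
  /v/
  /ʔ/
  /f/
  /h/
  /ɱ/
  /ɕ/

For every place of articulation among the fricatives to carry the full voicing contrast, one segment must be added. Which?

labiodental: voiceless /f/, voiced /v/.
alveolo-palatal: voiceless /ɕ/, voiced /ʑ/.
glottal: voiceless /h/, voiced —.
The glottal row has no voiced member, so the gap is the voiced glottal fricative /ɦ/.

/ɦ/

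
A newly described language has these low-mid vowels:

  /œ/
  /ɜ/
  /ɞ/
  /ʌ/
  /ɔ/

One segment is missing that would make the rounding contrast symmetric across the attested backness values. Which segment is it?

Unrounded: /ɜ/ (central), /ʌ/ (back).
Rounded: /œ/ (front), /ɞ/ (central), /ɔ/ (back).
The front row has no unrounded member, so the gap is the front unrounded vowel /ɛ/.

/ɛ/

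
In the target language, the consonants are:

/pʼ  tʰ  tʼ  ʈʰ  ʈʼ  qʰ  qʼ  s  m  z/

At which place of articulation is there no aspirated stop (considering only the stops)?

bilabial

bilabial: aspirated —, ejective /pʼ/.
alveolar: aspirated /tʰ/, ejective /tʼ/.
retroflex: aspirated /ʈʰ/, ejective /ʈʼ/.
uvular: aspirated /qʰ/, ejective /qʼ/.
Every place of articulation has an aspirated member except bilabial, where /pʰ/ would be expected.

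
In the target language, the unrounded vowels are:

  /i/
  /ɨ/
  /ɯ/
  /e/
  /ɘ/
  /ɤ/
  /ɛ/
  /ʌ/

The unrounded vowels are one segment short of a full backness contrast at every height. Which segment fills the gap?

/ɜ/

height            front     central   back    
high              i         ɨ         ɯ       
high-mid          e         ɘ         ɤ       
low-mid           ɛ         —         ʌ       
The low-mid row has no central member, so the gap is the low-mid central unrounded vowel /ɜ/.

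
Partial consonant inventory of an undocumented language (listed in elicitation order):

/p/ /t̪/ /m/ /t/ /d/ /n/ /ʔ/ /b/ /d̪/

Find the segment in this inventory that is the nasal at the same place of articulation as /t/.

/n/

/t/ is a voiceless alveolar stop.
The nasal at the same place is an alveolar nasal — in this inventory, /n/.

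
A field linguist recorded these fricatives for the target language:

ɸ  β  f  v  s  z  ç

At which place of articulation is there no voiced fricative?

palatal

Voiceless: /ɸ/ (bilabial), /f/ (labiodental), /s/ (alveolar), /ç/ (palatal).
Voiced: /β/ (bilabial), /v/ (labiodental), /z/ (alveolar).
Every place of articulation has a voiced member except palatal, where /ʝ/ would be expected.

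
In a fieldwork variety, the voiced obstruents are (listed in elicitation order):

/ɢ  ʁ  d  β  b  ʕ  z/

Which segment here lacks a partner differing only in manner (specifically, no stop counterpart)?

/ʕ/

Bilabial: /b/ ~ /β/
Alveolar: /d/ ~ /z/
Uvular: /ɢ/ ~ /ʁ/
Pharyngeal: only /ʕ/ (fricative); no stop partner.
So /ʕ/ is the unpaired segment.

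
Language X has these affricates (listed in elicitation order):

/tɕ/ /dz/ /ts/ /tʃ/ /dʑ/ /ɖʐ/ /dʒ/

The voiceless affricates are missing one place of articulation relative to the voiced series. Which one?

place of articulation  voiceless  voiced  
alveolar          ts        dz      
postalveolar      tʃ        dʒ      
retroflex         —         ɖʐ      
alveolo-palatal   tɕ        dʑ      
Every place of articulation has a voiceless member except retroflex, where /ʈʂ/ would be expected.

retroflex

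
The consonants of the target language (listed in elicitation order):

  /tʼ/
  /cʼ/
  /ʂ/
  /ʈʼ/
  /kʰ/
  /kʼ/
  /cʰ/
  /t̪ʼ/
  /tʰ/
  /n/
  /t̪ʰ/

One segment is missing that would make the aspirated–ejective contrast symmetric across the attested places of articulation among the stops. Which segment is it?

/ʈʰ/

place of articulation  aspirated  ejective
dental            t̪ʰ       t̪ʼ     
alveolar          tʰ        tʼ      
retroflex         —         ʈʼ      
palatal           cʰ        cʼ      
velar             kʰ        kʼ      
The retroflex row has no aspirated member, so the gap is the aspirated retroflex stop /ʈʰ/.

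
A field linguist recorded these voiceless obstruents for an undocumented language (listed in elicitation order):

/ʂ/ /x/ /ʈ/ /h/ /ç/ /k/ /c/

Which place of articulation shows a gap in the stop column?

glottal

place of articulation  stop      fricative
retroflex         ʈ         ʂ       
palatal           c         ç       
velar             k         x       
glottal           —         h       
Every place of articulation has a stop member except glottal, where /ʔ/ would be expected.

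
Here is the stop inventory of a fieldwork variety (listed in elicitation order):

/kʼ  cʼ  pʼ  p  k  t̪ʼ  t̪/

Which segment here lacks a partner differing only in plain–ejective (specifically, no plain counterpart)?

/cʼ/

Bilabial: /p/ ~ /pʼ/
Dental: /t̪/ ~ /t̪ʼ/
Velar: /k/ ~ /kʼ/
Palatal: only /cʼ/ (ejective); no plain partner.
So /cʼ/ is the unpaired segment.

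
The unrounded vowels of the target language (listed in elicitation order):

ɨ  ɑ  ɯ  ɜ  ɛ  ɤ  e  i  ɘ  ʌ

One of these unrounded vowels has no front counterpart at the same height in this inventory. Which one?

High: /i/ ~ /ɨ/ ~ /ɯ/
High-mid: /e/ ~ /ɘ/ ~ /ɤ/
Low-mid: /ɛ/ ~ /ɜ/ ~ /ʌ/
Low: only /ɑ/ (back); no front partner.
So /ɑ/ is the unpaired segment.

/ɑ/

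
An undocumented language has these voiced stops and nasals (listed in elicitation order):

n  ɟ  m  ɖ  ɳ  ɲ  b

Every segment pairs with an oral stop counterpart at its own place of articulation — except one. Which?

/n/

Bilabial: /b/ ~ /m/
Retroflex: /ɖ/ ~ /ɳ/
Palatal: /ɟ/ ~ /ɲ/
Alveolar: only /n/ (nasal); no oral stop partner.
So /n/ is the unpaired segment.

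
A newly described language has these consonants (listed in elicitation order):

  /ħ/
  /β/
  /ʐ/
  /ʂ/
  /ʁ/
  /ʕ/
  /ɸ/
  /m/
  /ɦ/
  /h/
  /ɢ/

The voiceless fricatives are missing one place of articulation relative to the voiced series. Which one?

bilabial: voiceless /ɸ/, voiced /β/.
retroflex: voiceless /ʂ/, voiced /ʐ/.
uvular: voiceless —, voiced /ʁ/.
pharyngeal: voiceless /ħ/, voiced /ʕ/.
glottal: voiceless /h/, voiced /ɦ/.
Every place of articulation has a voiceless member except uvular, where /χ/ would be expected.

uvular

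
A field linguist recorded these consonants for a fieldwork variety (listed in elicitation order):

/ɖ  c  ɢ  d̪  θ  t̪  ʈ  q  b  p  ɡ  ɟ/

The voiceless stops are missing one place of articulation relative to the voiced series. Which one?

velar

bilabial: voiceless /p/, voiced /b/.
dental: voiceless /t̪/, voiced /d̪/.
retroflex: voiceless /ʈ/, voiced /ɖ/.
palatal: voiceless /c/, voiced /ɟ/.
velar: voiceless —, voiced /ɡ/.
uvular: voiceless /q/, voiced /ɢ/.
Every place of articulation has a voiceless member except velar, where /k/ would be expected.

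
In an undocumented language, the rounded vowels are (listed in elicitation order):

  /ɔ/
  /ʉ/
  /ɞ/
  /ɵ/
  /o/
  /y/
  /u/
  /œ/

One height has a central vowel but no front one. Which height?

Front: /y/ (high), /œ/ (low-mid).
Central: /ʉ/ (high), /ɵ/ (high-mid), /ɞ/ (low-mid).
Back: /u/ (high), /o/ (high-mid), /ɔ/ (low-mid).
Every height has a front member except high-mid, where /ø/ would be expected.

high-mid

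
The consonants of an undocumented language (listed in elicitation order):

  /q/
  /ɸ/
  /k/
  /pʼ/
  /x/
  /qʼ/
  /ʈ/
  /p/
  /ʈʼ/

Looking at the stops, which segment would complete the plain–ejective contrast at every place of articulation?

place of articulation  plain     ejective
bilabial          p         pʼ      
retroflex         ʈ         ʈʼ      
velar             k         —       
uvular            q         qʼ      
The velar row has no ejective member, so the gap is the ejective velar stop /kʼ/.

/kʼ/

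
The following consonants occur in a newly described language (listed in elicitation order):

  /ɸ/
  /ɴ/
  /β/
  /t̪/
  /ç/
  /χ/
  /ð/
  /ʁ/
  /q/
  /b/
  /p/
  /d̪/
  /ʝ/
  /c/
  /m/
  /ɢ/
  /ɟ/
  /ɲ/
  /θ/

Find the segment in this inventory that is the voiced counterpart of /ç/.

/ç/ is a voiceless palatal fricative.
The voiced counterpart is a voiced palatal fricative — in this inventory, /ʝ/.

/ʝ/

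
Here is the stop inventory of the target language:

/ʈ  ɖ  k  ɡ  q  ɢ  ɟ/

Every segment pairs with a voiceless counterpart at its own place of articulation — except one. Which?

/ɟ/

Retroflex: /ʈ/ ~ /ɖ/
Velar: /k/ ~ /ɡ/
Uvular: /q/ ~ /ɢ/
Palatal: only /ɟ/ (voiced); no voiceless partner.
So /ɟ/ is the unpaired segment.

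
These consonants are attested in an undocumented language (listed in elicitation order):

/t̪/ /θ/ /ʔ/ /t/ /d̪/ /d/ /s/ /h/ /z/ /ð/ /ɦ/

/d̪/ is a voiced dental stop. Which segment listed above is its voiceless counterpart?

/t̪/

The voiceless counterpart is a voiceless dental stop — in this inventory, /t̪/.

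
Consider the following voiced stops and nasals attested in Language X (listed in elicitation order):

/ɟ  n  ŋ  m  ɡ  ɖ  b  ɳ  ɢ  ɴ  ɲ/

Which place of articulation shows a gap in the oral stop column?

alveolar

place of articulation  oral stop  nasal   
bilabial          b         m       
alveolar          —         n       
retroflex         ɖ         ɳ       
palatal           ɟ         ɲ       
velar             ɡ         ŋ       
uvular            ɢ         ɴ       
Every place of articulation has an oral stop member except alveolar, where /d/ would be expected.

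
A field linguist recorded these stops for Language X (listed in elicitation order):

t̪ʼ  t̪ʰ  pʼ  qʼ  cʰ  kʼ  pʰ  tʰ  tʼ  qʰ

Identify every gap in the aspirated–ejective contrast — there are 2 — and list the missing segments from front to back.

bilabial: aspirated /pʰ/, ejective /pʼ/.
dental: aspirated /t̪ʰ/, ejective /t̪ʼ/.
alveolar: aspirated /tʰ/, ejective /tʼ/.
palatal: aspirated /cʰ/, ejective —.
velar: aspirated —, ejective /kʼ/.
uvular: aspirated /qʰ/, ejective /qʼ/.
Gaps, from front to back: palatal lacks ejective (/cʼ/); velar lacks aspirated (/kʰ/).

/cʼ/, /kʰ/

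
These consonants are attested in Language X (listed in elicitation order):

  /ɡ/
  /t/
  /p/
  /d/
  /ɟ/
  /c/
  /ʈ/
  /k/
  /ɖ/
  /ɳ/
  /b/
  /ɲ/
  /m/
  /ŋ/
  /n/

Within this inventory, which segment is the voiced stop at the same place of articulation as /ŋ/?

/ɡ/

/ŋ/ is a velar nasal.
The voiced stop at the same place is a voiced velar stop — in this inventory, /ɡ/.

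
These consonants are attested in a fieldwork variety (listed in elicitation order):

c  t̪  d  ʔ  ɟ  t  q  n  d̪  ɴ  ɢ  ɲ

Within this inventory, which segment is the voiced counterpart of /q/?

/q/ is a voiceless uvular stop.
The voiced counterpart is a voiced uvular stop — in this inventory, /ɢ/.

/ɢ/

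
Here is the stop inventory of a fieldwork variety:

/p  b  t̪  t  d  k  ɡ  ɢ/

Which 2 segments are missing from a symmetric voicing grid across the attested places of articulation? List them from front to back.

/d̪/, /q/

bilabial: voiceless /p/, voiced /b/.
dental: voiceless /t̪/, voiced —.
alveolar: voiceless /t/, voiced /d/.
velar: voiceless /k/, voiced /ɡ/.
uvular: voiceless —, voiced /ɢ/.
Gaps, from front to back: dental lacks voiced (/d̪/); uvular lacks voiceless (/q/).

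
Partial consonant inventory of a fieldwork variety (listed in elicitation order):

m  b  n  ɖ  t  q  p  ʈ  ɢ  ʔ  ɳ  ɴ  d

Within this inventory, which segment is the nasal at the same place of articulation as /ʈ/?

/ʈ/ is a voiceless retroflex stop.
The nasal at the same place is a retroflex nasal — in this inventory, /ɳ/.

/ɳ/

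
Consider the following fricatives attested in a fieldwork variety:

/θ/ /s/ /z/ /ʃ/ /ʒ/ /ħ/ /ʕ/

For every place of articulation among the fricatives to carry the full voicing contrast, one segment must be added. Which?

/ð/

dental: voiceless /θ/, voiced —.
alveolar: voiceless /s/, voiced /z/.
postalveolar: voiceless /ʃ/, voiced /ʒ/.
pharyngeal: voiceless /ħ/, voiced /ʕ/.
The dental row has no voiced member, so the gap is the voiced dental fricative /ð/.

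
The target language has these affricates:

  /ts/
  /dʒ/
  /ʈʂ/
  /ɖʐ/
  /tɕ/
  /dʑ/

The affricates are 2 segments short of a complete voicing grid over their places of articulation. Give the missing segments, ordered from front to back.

/dz/, /tʃ/

alveolar: voiceless /ts/, voiced —.
postalveolar: voiceless —, voiced /dʒ/.
retroflex: voiceless /ʈʂ/, voiced /ɖʐ/.
alveolo-palatal: voiceless /tɕ/, voiced /dʑ/.
Gaps, from front to back: alveolar lacks voiced (/dz/); postalveolar lacks voiceless (/tʃ/).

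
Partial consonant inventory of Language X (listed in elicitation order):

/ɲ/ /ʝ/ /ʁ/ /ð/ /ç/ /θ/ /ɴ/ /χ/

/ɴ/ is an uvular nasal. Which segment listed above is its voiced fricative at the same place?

/ʁ/

The voiced fricative at the same place is a voiced uvular fricative — in this inventory, /ʁ/.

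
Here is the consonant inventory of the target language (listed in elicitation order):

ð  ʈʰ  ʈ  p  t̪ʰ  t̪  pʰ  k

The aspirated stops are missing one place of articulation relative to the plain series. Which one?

place of articulation  plain     aspirated
bilabial          p         pʰ      
dental            t̪        t̪ʰ     
retroflex         ʈ         ʈʰ      
velar             k         —       
Every place of articulation has an aspirated member except velar, where /kʰ/ would be expected.

velar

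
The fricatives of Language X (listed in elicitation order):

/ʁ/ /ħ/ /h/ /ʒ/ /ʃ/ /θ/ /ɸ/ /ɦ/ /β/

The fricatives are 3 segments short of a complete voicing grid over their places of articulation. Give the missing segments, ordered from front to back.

/ð/, /χ/, /ʕ/

place of articulation  voiceless  voiced  
bilabial          ɸ         β       
dental            θ         —       
postalveolar      ʃ         ʒ       
uvular            —         ʁ       
pharyngeal        ħ         —       
glottal           h         ɦ       
Gaps, from front to back: dental lacks voiced (/ð/); uvular lacks voiceless (/χ/); pharyngeal lacks voiced (/ʕ/).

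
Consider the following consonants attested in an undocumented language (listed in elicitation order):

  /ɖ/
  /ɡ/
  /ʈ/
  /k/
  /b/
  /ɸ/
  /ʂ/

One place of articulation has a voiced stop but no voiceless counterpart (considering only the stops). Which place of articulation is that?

bilabial: voiceless —, voiced /b/.
retroflex: voiceless /ʈ/, voiced /ɖ/.
velar: voiceless /k/, voiced /ɡ/.
Every place of articulation has a voiceless member except bilabial, where /p/ would be expected.

bilabial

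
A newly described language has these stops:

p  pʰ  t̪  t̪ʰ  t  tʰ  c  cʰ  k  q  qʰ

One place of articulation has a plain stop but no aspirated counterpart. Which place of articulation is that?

bilabial: plain /p/, aspirated /pʰ/.
dental: plain /t̪/, aspirated /t̪ʰ/.
alveolar: plain /t/, aspirated /tʰ/.
palatal: plain /c/, aspirated /cʰ/.
velar: plain /k/, aspirated —.
uvular: plain /q/, aspirated /qʰ/.
Every place of articulation has an aspirated member except velar, where /kʰ/ would be expected.

velar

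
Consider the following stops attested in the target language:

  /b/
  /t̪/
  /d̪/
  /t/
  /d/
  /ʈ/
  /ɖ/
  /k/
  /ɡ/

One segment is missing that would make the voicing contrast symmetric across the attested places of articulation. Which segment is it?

/p/

Voiceless: /t̪/ (dental), /t/ (alveolar), /ʈ/ (retroflex), /k/ (velar).
Voiced: /b/ (bilabial), /d̪/ (dental), /d/ (alveolar), /ɖ/ (retroflex), /ɡ/ (velar).
The bilabial row has no voiceless member, so the gap is the voiceless bilabial stop /p/.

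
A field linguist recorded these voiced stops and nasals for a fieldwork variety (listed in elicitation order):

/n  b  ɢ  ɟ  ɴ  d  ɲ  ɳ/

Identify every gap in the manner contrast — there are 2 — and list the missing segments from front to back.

/m/, /ɖ/

place of articulation  oral stop  nasal   
bilabial          b         —       
alveolar          d         n       
retroflex         —         ɳ       
palatal           ɟ         ɲ       
uvular            ɢ         ɴ       
Gaps, from front to back: bilabial lacks nasal (/m/); retroflex lacks oral stop (/ɖ/).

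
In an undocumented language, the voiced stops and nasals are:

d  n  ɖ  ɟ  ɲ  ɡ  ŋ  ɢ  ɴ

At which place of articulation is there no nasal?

alveolar: oral stop /d/, nasal /n/.
retroflex: oral stop /ɖ/, nasal —.
palatal: oral stop /ɟ/, nasal /ɲ/.
velar: oral stop /ɡ/, nasal /ŋ/.
uvular: oral stop /ɢ/, nasal /ɴ/.
Every place of articulation has a nasal member except retroflex, where /ɳ/ would be expected.

retroflex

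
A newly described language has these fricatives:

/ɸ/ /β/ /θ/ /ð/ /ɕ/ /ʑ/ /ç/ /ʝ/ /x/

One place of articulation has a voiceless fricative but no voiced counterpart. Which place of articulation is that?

velar

place of articulation  voiceless  voiced  
bilabial          ɸ         β       
dental            θ         ð       
alveolo-palatal   ɕ         ʑ       
palatal           ç         ʝ       
velar             x         —       
Every place of articulation has a voiced member except velar, where /ɣ/ would be expected.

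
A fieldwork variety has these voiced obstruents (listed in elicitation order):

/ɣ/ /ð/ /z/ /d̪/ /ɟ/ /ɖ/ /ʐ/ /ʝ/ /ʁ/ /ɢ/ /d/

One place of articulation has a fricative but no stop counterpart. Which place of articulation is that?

velar

place of articulation  stop      fricative
dental            d̪        ð       
alveolar          d         z       
retroflex         ɖ         ʐ       
palatal           ɟ         ʝ       
velar             —         ɣ       
uvular            ɢ         ʁ       
Every place of articulation has a stop member except velar, where /ɡ/ would be expected.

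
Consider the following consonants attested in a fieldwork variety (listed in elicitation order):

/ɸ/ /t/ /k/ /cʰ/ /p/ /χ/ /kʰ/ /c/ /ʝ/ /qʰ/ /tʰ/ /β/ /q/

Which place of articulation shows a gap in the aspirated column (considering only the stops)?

bilabial: plain /p/, aspirated —.
alveolar: plain /t/, aspirated /tʰ/.
palatal: plain /c/, aspirated /cʰ/.
velar: plain /k/, aspirated /kʰ/.
uvular: plain /q/, aspirated /qʰ/.
Every place of articulation has an aspirated member except bilabial, where /pʰ/ would be expected.

bilabial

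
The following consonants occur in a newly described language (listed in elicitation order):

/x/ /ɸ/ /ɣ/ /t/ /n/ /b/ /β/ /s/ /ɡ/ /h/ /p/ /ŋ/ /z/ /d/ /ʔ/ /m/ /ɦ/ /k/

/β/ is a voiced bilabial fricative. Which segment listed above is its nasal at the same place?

The nasal at the same place is a bilabial nasal — in this inventory, /m/.

/m/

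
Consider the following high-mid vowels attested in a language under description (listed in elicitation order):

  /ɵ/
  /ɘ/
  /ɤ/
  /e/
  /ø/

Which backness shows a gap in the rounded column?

back

backness          unrounded  rounded 
front             e         ø       
central           ɘ         ɵ       
back              ɤ         —       
Every backness has a rounded member except back, where /o/ would be expected.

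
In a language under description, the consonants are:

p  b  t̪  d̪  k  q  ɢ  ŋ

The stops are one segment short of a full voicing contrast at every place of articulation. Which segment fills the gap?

place of articulation  voiceless  voiced  
bilabial          p         b       
dental            t̪        d̪      
velar             k         —       
uvular            q         ɢ       
The velar row has no voiced member, so the gap is the voiced velar stop /ɡ/.

/ɡ/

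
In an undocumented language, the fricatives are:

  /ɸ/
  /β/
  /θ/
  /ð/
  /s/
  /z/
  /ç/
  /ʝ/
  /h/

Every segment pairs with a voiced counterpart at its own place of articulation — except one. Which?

/h/

Bilabial: /ɸ/ ~ /β/
Dental: /θ/ ~ /ð/
Alveolar: /s/ ~ /z/
Palatal: /ç/ ~ /ʝ/
Glottal: only /h/ (voiceless); no voiced partner.
So /h/ is the unpaired segment.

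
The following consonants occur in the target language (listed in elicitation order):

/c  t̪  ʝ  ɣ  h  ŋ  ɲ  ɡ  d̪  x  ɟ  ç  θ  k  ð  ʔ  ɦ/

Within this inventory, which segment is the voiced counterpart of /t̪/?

/d̪/

/t̪/ is a voiceless dental stop.
The voiced counterpart is a voiced dental stop — in this inventory, /d̪/.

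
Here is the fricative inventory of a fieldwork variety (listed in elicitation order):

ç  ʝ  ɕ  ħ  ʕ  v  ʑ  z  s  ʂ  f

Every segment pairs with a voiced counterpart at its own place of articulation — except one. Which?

Labiodental: /f/ ~ /v/
Alveolar: /s/ ~ /z/
Alveolo-palatal: /ɕ/ ~ /ʑ/
Palatal: /ç/ ~ /ʝ/
Pharyngeal: /ħ/ ~ /ʕ/
Retroflex: only /ʂ/ (voiceless); no voiced partner.
So /ʂ/ is the unpaired segment.

/ʂ/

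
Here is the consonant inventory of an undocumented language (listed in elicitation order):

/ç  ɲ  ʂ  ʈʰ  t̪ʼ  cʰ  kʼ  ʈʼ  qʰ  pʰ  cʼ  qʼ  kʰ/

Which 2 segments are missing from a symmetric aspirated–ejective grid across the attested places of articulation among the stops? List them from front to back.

Aspirated: /pʰ/ (bilabial), /ʈʰ/ (retroflex), /cʰ/ (palatal), /kʰ/ (velar), /qʰ/ (uvular).
Ejective: /t̪ʼ/ (dental), /ʈʼ/ (retroflex), /cʼ/ (palatal), /kʼ/ (velar), /qʼ/ (uvular).
Gaps, from front to back: bilabial lacks ejective (/pʼ/); dental lacks aspirated (/t̪ʰ/).

/pʼ/, /t̪ʰ/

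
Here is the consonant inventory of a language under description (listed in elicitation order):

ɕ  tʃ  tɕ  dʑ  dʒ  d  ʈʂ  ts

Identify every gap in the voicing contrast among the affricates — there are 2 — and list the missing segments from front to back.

alveolar: voiceless /ts/, voiced —.
postalveolar: voiceless /tʃ/, voiced /dʒ/.
retroflex: voiceless /ʈʂ/, voiced —.
alveolo-palatal: voiceless /tɕ/, voiced /dʑ/.
Gaps, from front to back: alveolar lacks voiced (/dz/); retroflex lacks voiced (/ɖʐ/).

/dz/, /ɖʐ/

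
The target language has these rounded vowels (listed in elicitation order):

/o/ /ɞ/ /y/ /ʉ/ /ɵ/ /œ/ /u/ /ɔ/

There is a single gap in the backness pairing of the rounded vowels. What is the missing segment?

/ø/

Front: /y/ (high), /œ/ (low-mid).
Central: /ʉ/ (high), /ɵ/ (high-mid), /ɞ/ (low-mid).
Back: /u/ (high), /o/ (high-mid), /ɔ/ (low-mid).
The high-mid row has no front member, so the gap is the high-mid front rounded vowel /ø/.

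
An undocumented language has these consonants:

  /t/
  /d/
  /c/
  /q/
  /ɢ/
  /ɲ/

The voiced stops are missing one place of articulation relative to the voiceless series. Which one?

palatal

alveolar: voiceless /t/, voiced /d/.
palatal: voiceless /c/, voiced —.
uvular: voiceless /q/, voiced /ɢ/.
Every place of articulation has a voiced member except palatal, where /ɟ/ would be expected.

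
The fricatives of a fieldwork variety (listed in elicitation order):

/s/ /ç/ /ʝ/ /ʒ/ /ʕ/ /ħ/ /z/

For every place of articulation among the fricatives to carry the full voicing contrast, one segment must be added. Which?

place of articulation  voiceless  voiced  
alveolar          s         z       
postalveolar      —         ʒ       
palatal           ç         ʝ       
pharyngeal        ħ         ʕ       
The postalveolar row has no voiceless member, so the gap is the voiceless postalveolar fricative /ʃ/.

/ʃ/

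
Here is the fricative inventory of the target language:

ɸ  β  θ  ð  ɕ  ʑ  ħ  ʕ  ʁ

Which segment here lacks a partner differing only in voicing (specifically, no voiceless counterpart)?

Bilabial: /ɸ/ ~ /β/
Dental: /θ/ ~ /ð/
Alveolo-palatal: /ɕ/ ~ /ʑ/
Pharyngeal: /ħ/ ~ /ʕ/
Uvular: only /ʁ/ (voiced); no voiceless partner.
So /ʁ/ is the unpaired segment.

/ʁ/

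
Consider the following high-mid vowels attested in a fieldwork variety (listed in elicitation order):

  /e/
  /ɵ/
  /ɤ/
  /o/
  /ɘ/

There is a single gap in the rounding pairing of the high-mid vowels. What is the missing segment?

/ø/

Unrounded: /e/ (front), /ɘ/ (central), /ɤ/ (back).
Rounded: /ɵ/ (central), /o/ (back).
The front row has no rounded member, so the gap is the front rounded vowel /ø/.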